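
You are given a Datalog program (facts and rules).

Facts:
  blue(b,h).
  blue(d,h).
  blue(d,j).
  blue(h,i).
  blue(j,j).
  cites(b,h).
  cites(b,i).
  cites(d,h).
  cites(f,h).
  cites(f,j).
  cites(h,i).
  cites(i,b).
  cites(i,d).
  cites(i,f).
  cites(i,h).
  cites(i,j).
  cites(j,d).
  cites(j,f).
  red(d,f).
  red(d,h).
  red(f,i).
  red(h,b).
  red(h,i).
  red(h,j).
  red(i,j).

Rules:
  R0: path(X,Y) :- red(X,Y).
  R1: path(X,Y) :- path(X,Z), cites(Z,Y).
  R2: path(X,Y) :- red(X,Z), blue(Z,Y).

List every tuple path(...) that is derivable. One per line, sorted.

path(d,b)
path(d,d)
path(d,f)
path(d,h)
path(d,i)
path(d,j)
path(f,b)
path(f,d)
path(f,f)
path(f,h)
path(f,i)
path(f,j)
path(h,b)
path(h,d)
path(h,f)
path(h,h)
path(h,i)
path(h,j)
path(i,b)
path(i,d)
path(i,f)
path(i,h)
path(i,i)
path(i,j)

round 1: derive path(d,f) via R0 from red(d,f)
round 1: derive path(d,h) via R0 from red(d,h)
round 1: derive path(f,i) via R0 from red(f,i)
round 1: derive path(h,b) via R0 from red(h,b)
round 1: derive path(h,i) via R0 from red(h,i)
round 1: derive path(h,j) via R0 from red(h,j)
round 1: derive path(i,j) via R0 from red(i,j)
round 1: derive path(d,i) via R2 from red(d,h), blue(h,i)
round 1: derive path(h,h) via R2 from red(h,b), blue(b,h)
round 2: derive path(d,b) via R1 from path(d,i), cites(i,b)
round 2: derive path(d,d) via R1 from path(d,i), cites(i,d)
round 2: derive path(d,j) via R1 from path(d,f), cites(f,j)
round 2: derive path(f,b) via R1 from path(f,i), cites(i,b)
round 2: derive path(f,d) via R1 from path(f,i), cites(i,d)
round 2: derive path(f,f) via R1 from path(f,i), cites(i,f)
round 2: derive path(f,h) via R1 from path(f,i), cites(i,h)
round 2: derive path(f,j) via R1 from path(f,i), cites(i,j)
round 2: derive path(h,d) via R1 from path(h,i), cites(i,d)
round 2: derive path(h,f) via R1 from path(h,i), cites(i,f)
round 2: derive path(i,d) via R1 from path(i,j), cites(j,d)
round 2: derive path(i,f) via R1 from path(i,j), cites(j,f)
round 3: derive path(i,h) via R1 from path(i,d), cites(d,h)
round 4: derive path(i,i) via R1 from path(i,h), cites(h,i)
round 5: derive path(i,b) via R1 from path(i,i), cites(i,b)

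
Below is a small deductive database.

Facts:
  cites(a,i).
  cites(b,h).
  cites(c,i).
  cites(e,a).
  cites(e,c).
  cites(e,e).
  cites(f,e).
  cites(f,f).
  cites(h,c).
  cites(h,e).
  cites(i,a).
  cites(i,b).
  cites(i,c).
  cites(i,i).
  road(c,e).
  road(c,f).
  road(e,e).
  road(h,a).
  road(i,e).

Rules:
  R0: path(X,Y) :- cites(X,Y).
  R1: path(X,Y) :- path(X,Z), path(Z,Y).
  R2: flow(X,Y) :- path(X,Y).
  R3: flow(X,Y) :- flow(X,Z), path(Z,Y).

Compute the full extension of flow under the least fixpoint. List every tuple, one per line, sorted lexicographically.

flow(a,a)
flow(a,b)
flow(a,c)
flow(a,e)
flow(a,h)
flow(a,i)
flow(b,a)
flow(b,b)
flow(b,c)
flow(b,e)
flow(b,h)
flow(b,i)
flow(c,a)
flow(c,b)
flow(c,c)
flow(c,e)
flow(c,h)
flow(c,i)
flow(e,a)
flow(e,b)
flow(e,c)
flow(e,e)
flow(e,h)
flow(e,i)
flow(f,a)
flow(f,b)
flow(f,c)
flow(f,e)
flow(f,f)
flow(f,h)
flow(f,i)
flow(h,a)
flow(h,b)
flow(h,c)
flow(h,e)
flow(h,h)
flow(h,i)
flow(i,a)
flow(i,b)
flow(i,c)
flow(i,e)
flow(i,h)
flow(i,i)

round 1: derive path(a,i) via R0 from cites(a,i)
round 1: derive path(b,h) via R0 from cites(b,h)
round 1: derive path(c,i) via R0 from cites(c,i)
round 1: derive path(e,a) via R0 from cites(e,a)
round 1: derive path(e,c) via R0 from cites(e,c)
round 1: derive path(e,e) via R0 from cites(e,e)
round 1: derive path(f,e) via R0 from cites(f,e)
round 1: derive path(f,f) via R0 from cites(f,f)
round 1: derive path(h,c) via R0 from cites(h,c)
round 1: derive path(h,e) via R0 from cites(h,e)
round 1: derive path(i,a) via R0 from cites(i,a)
round 1: derive path(i,b) via R0 from cites(i,b)
round 1: derive path(i,c) via R0 from cites(i,c)
round 1: derive path(i,i) via R0 from cites(i,i)
round 2: derive path(a,a) via R1 from path(a,i), path(i,a)
round 2: derive path(a,b) via R1 from path(a,i), path(i,b)
round 2: derive path(a,c) via R1 from path(a,i), path(i,c)
round 2: derive path(b,c) via R1 from path(b,h), path(h,c)
round 2: derive path(b,e) via R1 from path(b,h), path(h,e)
round 2: derive path(c,a) via R1 from path(c,i), path(i,a)
round 2: derive path(c,b) via R1 from path(c,i), path(i,b)
round 2: derive path(c,c) via R1 from path(c,i), path(i,c)
round 2: derive path(e,i) via R1 from path(e,a), path(a,i)
round 2: derive path(f,a) via R1 from path(f,e), path(e,a)
round 2: derive path(f,c) via R1 from path(f,e), path(e,c)
round 2: derive path(h,a) via R1 from path(h,e), path(e,a)
round 2: derive path(h,i) via R1 from path(h,c), path(c,i)
round 2: derive path(i,h) via R1 from path(i,b), path(b,h)
round 2: derive flow(a,i) via R2 from path(a,i)
round 2: derive flow(b,h) via R2 from path(b,h)
round 2: derive flow(c,i) via R2 from path(c,i)
round 2: derive flow(e,a) via R2 from path(e,a)
round 2: derive flow(e,c) via R2 from path(e,c)
round 2: derive flow(e,e) via R2 from path(e,e)
round 2: derive flow(f,e) via R2 from path(f,e)
round 2: derive flow(f,f) via R2 from path(f,f)
round 2: derive flow(h,c) via R2 from path(h,c)
round 2: derive flow(h,e) via R2 from path(h,e)
round 2: derive flow(i,a) via R2 from path(i,a)
round 2: derive flow(i,b) via R2 from path(i,b)
round 2: derive flow(i,c) via R2 from path(i,c)
round 2: derive flow(i,i) via R2 from path(i,i)
round 3: derive path(a,e) via R1 from path(a,b), path(b,e)
round 3: derive path(a,h) via R1 from path(a,b), path(b,h)
round 3: derive path(b,a) via R1 from path(b,c), path(c,a)
round 3: derive path(b,b) via R1 from path(b,c), path(c,b)
round 3: derive path(b,i) via R1 from path(b,c), path(c,i)
round 3: derive path(c,e) via R1 from path(c,b), path(b,e)
round 3: derive path(c,h) via R1 from path(c,b), path(b,h)
round 3: derive path(e,b) via R1 from path(e,a), path(a,b)
round 3: derive path(e,h) via R1 from path(e,i), path(i,h)
round 3: derive path(f,b) via R1 from path(f,a), path(a,b)
round 3: derive path(f,i) via R1 from path(f,a), path(a,i)
round 3: derive path(h,b) via R1 from path(h,a), path(a,b)
round 3: derive path(h,h) via R1 from path(h,i), path(i,h)
round 3: derive path(i,e) via R1 from path(i,b), path(b,e)
round 3: derive flow(a,a) via R2 from path(a,a)
round 3: derive flow(a,b) via R2 from path(a,b)
round 3: derive flow(a,c) via R2 from path(a,c)
round 3: derive flow(b,c) via R2 from path(b,c)
round 3: derive flow(b,e) via R2 from path(b,e)
round 3: derive flow(c,a) via R2 from path(c,a)
round 3: derive flow(c,b) via R2 from path(c,b)
round 3: derive flow(c,c) via R2 from path(c,c)
round 3: derive flow(e,i) via R2 from path(e,i)
round 3: derive flow(f,a) via R2 from path(f,a)
round 3: derive flow(f,c) via R2 from path(f,c)
round 3: derive flow(h,a) via R2 from path(h,a)
round 3: derive flow(h,i) via R2 from path(h,i)
round 3: derive flow(i,h) via R2 from path(i,h)
round 3: derive flow(a,h) via R3 from flow(a,i), path(i,h)
round 3: derive flow(b,a) via R3 from flow(b,h), path(h,a)
round 3: derive flow(b,i) via R3 from flow(b,h), path(h,i)
round 3: derive flow(c,h) via R3 from flow(c,i), path(i,h)
round 3: derive flow(e,b) via R3 from flow(e,a), path(a,b)
round 3: derive flow(f,i) via R3 from flow(f,e), path(e,i)
round 3: derive flow(h,b) via R3 from flow(h,c), path(c,b)
round 3: derive flow(i,e) via R3 from flow(i,b), path(b,e)
round 4: derive path(f,h) via R1 from path(f,a), path(a,h)
round 4: derive flow(a,e) via R2 from path(a,e)
round 4: derive flow(b,b) via R2 from path(b,b)
round 4: derive flow(c,e) via R2 from path(c,e)
round 4: derive flow(e,h) via R2 from path(e,h)
round 4: derive flow(f,b) via R2 from path(f,b)
round 4: derive flow(h,h) via R2 from path(h,h)
round 4: derive flow(f,h) via R3 from flow(f,a), path(a,h)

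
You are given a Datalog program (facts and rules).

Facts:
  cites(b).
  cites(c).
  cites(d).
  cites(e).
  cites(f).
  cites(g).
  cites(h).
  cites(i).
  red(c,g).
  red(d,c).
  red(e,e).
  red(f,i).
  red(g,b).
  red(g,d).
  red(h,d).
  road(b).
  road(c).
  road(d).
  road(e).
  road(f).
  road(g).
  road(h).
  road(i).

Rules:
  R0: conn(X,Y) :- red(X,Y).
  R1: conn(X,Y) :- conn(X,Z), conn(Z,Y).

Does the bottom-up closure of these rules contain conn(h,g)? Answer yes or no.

yes

round 1: derive conn(c,g) via R0 from red(c,g)
round 1: derive conn(d,c) via R0 from red(d,c)
round 1: derive conn(e,e) via R0 from red(e,e)
round 1: derive conn(f,i) via R0 from red(f,i)
round 1: derive conn(g,b) via R0 from red(g,b)
round 1: derive conn(g,d) via R0 from red(g,d)
round 1: derive conn(h,d) via R0 from red(h,d)
round 2: derive conn(c,b) via R1 from conn(c,g), conn(g,b)
round 2: derive conn(c,d) via R1 from conn(c,g), conn(g,d)
round 2: derive conn(d,g) via R1 from conn(d,c), conn(c,g)
round 2: derive conn(g,c) via R1 from conn(g,d), conn(d,c)
round 2: derive conn(h,c) via R1 from conn(h,d), conn(d,c)
round 3: derive conn(c,c) via R1 from conn(c,d), conn(d,c)
round 3: derive conn(d,b) via R1 from conn(d,c), conn(c,b)
round 3: derive conn(d,d) via R1 from conn(d,c), conn(c,d)
round 3: derive conn(g,g) via R1 from conn(g,c), conn(c,g)
round 3: derive conn(h,b) via R1 from conn(h,c), conn(c,b)
round 3: derive conn(h,g) via R1 from conn(h,c), conn(c,g)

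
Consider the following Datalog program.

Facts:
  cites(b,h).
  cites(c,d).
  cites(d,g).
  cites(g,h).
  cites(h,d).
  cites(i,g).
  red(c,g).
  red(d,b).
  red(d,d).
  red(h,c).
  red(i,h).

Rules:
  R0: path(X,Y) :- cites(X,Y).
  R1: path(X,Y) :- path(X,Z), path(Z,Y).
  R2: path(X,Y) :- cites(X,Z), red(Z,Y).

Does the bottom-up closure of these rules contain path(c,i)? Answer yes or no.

round 1: derive path(b,h) via R0 from cites(b,h)
round 1: derive path(c,d) via R0 from cites(c,d)
round 1: derive path(d,g) via R0 from cites(d,g)
round 1: derive path(g,h) via R0 from cites(g,h)
round 1: derive path(h,d) via R0 from cites(h,d)
round 1: derive path(i,g) via R0 from cites(i,g)
round 1: derive path(b,c) via R2 from cites(b,h), red(h,c)
round 1: derive path(c,b) via R2 from cites(c,d), red(d,b)
round 1: derive path(g,c) via R2 from cites(g,h), red(h,c)
round 1: derive path(h,b) via R2 from cites(h,d), red(d,b)
round 2: derive path(b,b) via R1 from path(b,c), path(c,b)
round 2: derive path(b,d) via R1 from path(b,c), path(c,d)
round 2: derive path(c,c) via R1 from path(c,b), path(b,c)
round 2: derive path(c,g) via R1 from path(c,d), path(d,g)
round 2: derive path(c,h) via R1 from path(c,b), path(b,h)
round 2: derive path(d,c) via R1 from path(d,g), path(g,c)
round 2: derive path(d,h) via R1 from path(d,g), path(g,h)
round 2: derive path(g,b) via R1 from path(g,c), path(c,b)
round 2: derive path(g,d) via R1 from path(g,c), path(c,d)
round 2: derive path(h,c) via R1 from path(h,b), path(b,c)
round 2: derive path(h,g) via R1 from path(h,d), path(d,g)
round 2: derive path(h,h) via R1 from path(h,b), path(b,h)
round 2: derive path(i,c) via R1 from path(i,g), path(g,c)
round 2: derive path(i,h) via R1 from path(i,g), path(g,h)
round 3: derive path(b,g) via R1 from path(b,c), path(c,g)
round 3: derive path(d,b) via R1 from path(d,c), path(c,b)
round 3: derive path(d,d) via R1 from path(d,c), path(c,d)
round 3: derive path(g,g) via R1 from path(g,c), path(c,g)
round 3: derive path(i,b) via R1 from path(i,c), path(c,b)
round 3: derive path(i,d) via R1 from path(i,c), path(c,d)

no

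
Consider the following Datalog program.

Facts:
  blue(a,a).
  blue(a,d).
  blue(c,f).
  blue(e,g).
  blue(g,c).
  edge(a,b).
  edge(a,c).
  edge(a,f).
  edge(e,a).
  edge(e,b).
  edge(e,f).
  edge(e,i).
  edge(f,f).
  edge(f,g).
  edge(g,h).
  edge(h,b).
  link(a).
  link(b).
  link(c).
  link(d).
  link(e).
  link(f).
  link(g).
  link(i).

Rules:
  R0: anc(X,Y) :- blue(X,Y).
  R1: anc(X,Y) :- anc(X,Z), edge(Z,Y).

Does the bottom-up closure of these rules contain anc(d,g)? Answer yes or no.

no

round 1: derive anc(a,a) via R0 from blue(a,a)
round 1: derive anc(a,d) via R0 from blue(a,d)
round 1: derive anc(c,f) via R0 from blue(c,f)
round 1: derive anc(e,g) via R0 from blue(e,g)
round 1: derive anc(g,c) via R0 from blue(g,c)
round 2: derive anc(a,b) via R1 from anc(a,a), edge(a,b)
round 2: derive anc(a,c) via R1 from anc(a,a), edge(a,c)
round 2: derive anc(a,f) via R1 from anc(a,a), edge(a,f)
round 2: derive anc(c,g) via R1 from anc(c,f), edge(f,g)
round 2: derive anc(e,h) via R1 from anc(e,g), edge(g,h)
round 3: derive anc(a,g) via R1 from anc(a,f), edge(f,g)
round 3: derive anc(c,h) via R1 from anc(c,g), edge(g,h)
round 3: derive anc(e,b) via R1 from anc(e,h), edge(h,b)
round 4: derive anc(a,h) via R1 from anc(a,g), edge(g,h)
round 4: derive anc(c,b) via R1 from anc(c,h), edge(h,b)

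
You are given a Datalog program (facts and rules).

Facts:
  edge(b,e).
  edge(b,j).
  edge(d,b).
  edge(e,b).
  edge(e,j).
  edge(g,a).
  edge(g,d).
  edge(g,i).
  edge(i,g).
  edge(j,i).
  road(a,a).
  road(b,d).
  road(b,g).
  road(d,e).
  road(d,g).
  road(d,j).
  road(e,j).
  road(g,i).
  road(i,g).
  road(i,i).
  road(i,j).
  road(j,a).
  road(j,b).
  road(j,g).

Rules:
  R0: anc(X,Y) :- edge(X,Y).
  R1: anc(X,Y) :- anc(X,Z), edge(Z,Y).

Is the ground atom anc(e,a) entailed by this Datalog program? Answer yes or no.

yes

round 1: derive anc(b,e) via R0 from edge(b,e)
round 1: derive anc(b,j) via R0 from edge(b,j)
round 1: derive anc(d,b) via R0 from edge(d,b)
round 1: derive anc(e,b) via R0 from edge(e,b)
round 1: derive anc(e,j) via R0 from edge(e,j)
round 1: derive anc(g,a) via R0 from edge(g,a)
round 1: derive anc(g,d) via R0 from edge(g,d)
round 1: derive anc(g,i) via R0 from edge(g,i)
round 1: derive anc(i,g) via R0 from edge(i,g)
round 1: derive anc(j,i) via R0 from edge(j,i)
round 2: derive anc(b,b) via R1 from anc(b,e), edge(e,b)
round 2: derive anc(b,i) via R1 from anc(b,j), edge(j,i)
round 2: derive anc(d,e) via R1 from anc(d,b), edge(b,e)
round 2: derive anc(d,j) via R1 from anc(d,b), edge(b,j)
round 2: derive anc(e,e) via R1 from anc(e,b), edge(b,e)
round 2: derive anc(e,i) via R1 from anc(e,j), edge(j,i)
round 2: derive anc(g,b) via R1 from anc(g,d), edge(d,b)
round 2: derive anc(g,g) via R1 from anc(g,i), edge(i,g)
round 2: derive anc(i,a) via R1 from anc(i,g), edge(g,a)
round 2: derive anc(i,d) via R1 from anc(i,g), edge(g,d)
round 2: derive anc(i,i) via R1 from anc(i,g), edge(g,i)
round 2: derive anc(j,g) via R1 from anc(j,i), edge(i,g)
round 3: derive anc(b,g) via R1 from anc(b,i), edge(i,g)
round 3: derive anc(d,i) via R1 from anc(d,j), edge(j,i)
round 3: derive anc(e,g) via R1 from anc(e,i), edge(i,g)
round 3: derive anc(g,e) via R1 from anc(g,b), edge(b,e)
round 3: derive anc(g,j) via R1 from anc(g,b), edge(b,j)
round 3: derive anc(i,b) via R1 from anc(i,d), edge(d,b)
round 3: derive anc(j,a) via R1 from anc(j,g), edge(g,a)
round 3: derive anc(j,d) via R1 from anc(j,g), edge(g,d)
round 4: derive anc(b,a) via R1 from anc(b,g), edge(g,a)
round 4: derive anc(b,d) via R1 from anc(b,g), edge(g,d)
round 4: derive anc(d,g) via R1 from anc(d,i), edge(i,g)
round 4: derive anc(e,a) via R1 from anc(e,g), edge(g,a)
round 4: derive anc(e,d) via R1 from anc(e,g), edge(g,d)
round 4: derive anc(i,e) via R1 from anc(i,b), edge(b,e)
round 4: derive anc(i,j) via R1 from anc(i,b), edge(b,j)
round 4: derive anc(j,b) via R1 from anc(j,d), edge(d,b)
round 5: derive anc(d,a) via R1 from anc(d,g), edge(g,a)
round 5: derive anc(d,d) via R1 from anc(d,g), edge(g,d)
round 5: derive anc(j,e) via R1 from anc(j,b), edge(b,e)
round 5: derive anc(j,j) via R1 from anc(j,b), edge(b,j)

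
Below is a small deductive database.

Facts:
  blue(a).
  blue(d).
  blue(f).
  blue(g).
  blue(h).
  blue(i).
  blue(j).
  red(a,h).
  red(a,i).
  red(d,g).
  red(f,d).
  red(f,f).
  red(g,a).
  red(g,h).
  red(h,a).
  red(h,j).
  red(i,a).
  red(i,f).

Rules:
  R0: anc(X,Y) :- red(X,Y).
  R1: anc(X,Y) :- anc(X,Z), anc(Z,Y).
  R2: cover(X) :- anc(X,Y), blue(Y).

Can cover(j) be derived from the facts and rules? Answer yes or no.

round 1: derive anc(a,h) via R0 from red(a,h)
round 1: derive anc(a,i) via R0 from red(a,i)
round 1: derive anc(d,g) via R0 from red(d,g)
round 1: derive anc(f,d) via R0 from red(f,d)
round 1: derive anc(f,f) via R0 from red(f,f)
round 1: derive anc(g,a) via R0 from red(g,a)
round 1: derive anc(g,h) via R0 from red(g,h)
round 1: derive anc(h,a) via R0 from red(h,a)
round 1: derive anc(h,j) via R0 from red(h,j)
round 1: derive anc(i,a) via R0 from red(i,a)
round 1: derive anc(i,f) via R0 from red(i,f)
round 2: derive anc(a,a) via R1 from anc(a,h), anc(h,a)
round 2: derive anc(a,f) via R1 from anc(a,i), anc(i,f)
round 2: derive anc(a,j) via R1 from anc(a,h), anc(h,j)
round 2: derive anc(d,a) via R1 from anc(d,g), anc(g,a)
round 2: derive anc(d,h) via R1 from anc(d,g), anc(g,h)
round 2: derive anc(f,g) via R1 from anc(f,d), anc(d,g)
round 2: derive anc(g,i) via R1 from anc(g,a), anc(a,i)
round 2: derive anc(g,j) via R1 from anc(g,h), anc(h,j)
round 2: derive anc(h,h) via R1 from anc(h,a), anc(a,h)
round 2: derive anc(h,i) via R1 from anc(h,a), anc(a,i)
round 2: derive anc(i,d) via R1 from anc(i,f), anc(f,d)
round 2: derive anc(i,h) via R1 from anc(i,a), anc(a,h)
round 2: derive anc(i,i) via R1 from anc(i,a), anc(a,i)
round 2: derive cover(a) via R2 from anc(a,h), blue(h)
round 2: derive cover(d) via R2 from anc(d,g), blue(g)
round 2: derive cover(f) via R2 from anc(f,d), blue(d)
round 2: derive cover(g) via R2 from anc(g,a), blue(a)
round 2: derive cover(h) via R2 from anc(h,a), blue(a)
round 2: derive cover(i) via R2 from anc(i,a), blue(a)
round 3: derive anc(a,d) via R1 from anc(a,f), anc(f,d)
round 3: derive anc(a,g) via R1 from anc(a,f), anc(f,g)
round 3: derive anc(d,f) via R1 from anc(d,a), anc(a,f)
round 3: derive anc(d,i) via R1 from anc(d,a), anc(a,i)
round 3: derive anc(d,j) via R1 from anc(d,a), anc(a,j)
round 3: derive anc(f,a) via R1 from anc(f,d), anc(d,a)
round 3: derive anc(f,h) via R1 from anc(f,d), anc(d,h)
round 3: derive anc(f,i) via R1 from anc(f,g), anc(g,i)
round 3: derive anc(f,j) via R1 from anc(f,g), anc(g,j)
round 3: derive anc(g,d) via R1 from anc(g,i), anc(i,d)
round 3: derive anc(g,f) via R1 from anc(g,a), anc(a,f)
round 3: derive anc(h,d) via R1 from anc(h,i), anc(i,d)
round 3: derive anc(h,f) via R1 from anc(h,a), anc(a,f)
round 3: derive anc(i,g) via R1 from anc(i,d), anc(d,g)
round 3: derive anc(i,j) via R1 from anc(i,a), anc(a,j)
round 4: derive anc(d,d) via R1 from anc(d,a), anc(a,d)
round 4: derive anc(g,g) via R1 from anc(g,a), anc(a,g)
round 4: derive anc(h,g) via R1 from anc(h,a), anc(a,g)

no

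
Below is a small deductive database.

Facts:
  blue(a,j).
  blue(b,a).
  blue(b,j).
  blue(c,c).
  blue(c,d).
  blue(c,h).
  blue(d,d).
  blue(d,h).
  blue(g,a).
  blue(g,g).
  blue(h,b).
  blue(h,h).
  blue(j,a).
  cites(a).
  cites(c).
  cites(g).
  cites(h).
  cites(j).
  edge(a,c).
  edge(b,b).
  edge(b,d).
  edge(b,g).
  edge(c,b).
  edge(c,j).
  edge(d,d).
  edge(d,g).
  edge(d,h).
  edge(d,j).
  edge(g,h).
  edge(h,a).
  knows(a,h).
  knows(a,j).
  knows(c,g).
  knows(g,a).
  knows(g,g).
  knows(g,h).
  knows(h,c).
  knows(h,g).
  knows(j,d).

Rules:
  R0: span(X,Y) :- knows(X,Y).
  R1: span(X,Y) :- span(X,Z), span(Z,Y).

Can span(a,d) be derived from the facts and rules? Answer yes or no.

round 1: derive span(a,h) via R0 from knows(a,h)
round 1: derive span(a,j) via R0 from knows(a,j)
round 1: derive span(c,g) via R0 from knows(c,g)
round 1: derive span(g,a) via R0 from knows(g,a)
round 1: derive span(g,g) via R0 from knows(g,g)
round 1: derive span(g,h) via R0 from knows(g,h)
round 1: derive span(h,c) via R0 from knows(h,c)
round 1: derive span(h,g) via R0 from knows(h,g)
round 1: derive span(j,d) via R0 from knows(j,d)
round 2: derive span(a,c) via R1 from span(a,h), span(h,c)
round 2: derive span(a,d) via R1 from span(a,j), span(j,d)
round 2: derive span(a,g) via R1 from span(a,h), span(h,g)
round 2: derive span(c,a) via R1 from span(c,g), span(g,a)
round 2: derive span(c,h) via R1 from span(c,g), span(g,h)
round 2: derive span(g,c) via R1 from span(g,h), span(h,c)
round 2: derive span(g,j) via R1 from span(g,a), span(a,j)
round 2: derive span(h,a) via R1 from span(h,g), span(g,a)
round 2: derive span(h,h) via R1 from span(h,g), span(g,h)
round 3: derive span(a,a) via R1 from span(a,c), span(c,a)
round 3: derive span(c,c) via R1 from span(c,a), span(a,c)
round 3: derive span(c,d) via R1 from span(c,a), span(a,d)
round 3: derive span(c,j) via R1 from span(c,a), span(a,j)
round 3: derive span(g,d) via R1 from span(g,a), span(a,d)
round 3: derive span(h,d) via R1 from span(h,a), span(a,d)
round 3: derive span(h,j) via R1 from span(h,a), span(a,j)

yes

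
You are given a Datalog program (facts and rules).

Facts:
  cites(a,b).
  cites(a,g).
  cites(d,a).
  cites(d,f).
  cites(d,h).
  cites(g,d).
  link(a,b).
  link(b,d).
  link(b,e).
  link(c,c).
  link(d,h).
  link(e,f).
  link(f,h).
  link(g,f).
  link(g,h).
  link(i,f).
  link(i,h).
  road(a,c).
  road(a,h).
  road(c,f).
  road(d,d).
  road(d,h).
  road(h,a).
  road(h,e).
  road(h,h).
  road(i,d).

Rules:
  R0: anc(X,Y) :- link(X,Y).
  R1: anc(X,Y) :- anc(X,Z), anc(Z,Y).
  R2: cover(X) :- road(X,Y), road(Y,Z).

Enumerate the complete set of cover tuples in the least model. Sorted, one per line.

round 1: derive cover(a) via R2 from road(a,c), road(c,f)
round 1: derive cover(d) via R2 from road(d,d), road(d,d)
round 1: derive cover(h) via R2 from road(h,a), road(a,c)
round 1: derive cover(i) via R2 from road(i,d), road(d,d)

cover(a)
cover(d)
cover(h)
cover(i)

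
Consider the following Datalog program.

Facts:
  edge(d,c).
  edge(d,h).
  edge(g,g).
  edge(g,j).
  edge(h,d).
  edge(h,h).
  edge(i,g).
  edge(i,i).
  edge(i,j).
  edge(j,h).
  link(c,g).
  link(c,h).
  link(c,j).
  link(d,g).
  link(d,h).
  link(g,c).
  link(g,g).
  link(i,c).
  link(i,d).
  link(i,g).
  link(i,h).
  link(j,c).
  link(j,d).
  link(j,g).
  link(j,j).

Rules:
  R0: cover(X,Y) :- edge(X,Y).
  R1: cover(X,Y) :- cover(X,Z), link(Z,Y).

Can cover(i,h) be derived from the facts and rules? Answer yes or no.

round 1: derive cover(d,c) via R0 from edge(d,c)
round 1: derive cover(d,h) via R0 from edge(d,h)
round 1: derive cover(g,g) via R0 from edge(g,g)
round 1: derive cover(g,j) via R0 from edge(g,j)
round 1: derive cover(h,d) via R0 from edge(h,d)
round 1: derive cover(h,h) via R0 from edge(h,h)
round 1: derive cover(i,g) via R0 from edge(i,g)
round 1: derive cover(i,i) via R0 from edge(i,i)
round 1: derive cover(i,j) via R0 from edge(i,j)
round 1: derive cover(j,h) via R0 from edge(j,h)
round 2: derive cover(d,g) via R1 from cover(d,c), link(c,g)
round 2: derive cover(d,j) via R1 from cover(d,c), link(c,j)
round 2: derive cover(g,c) via R1 from cover(g,g), link(g,c)
round 2: derive cover(g,d) via R1 from cover(g,j), link(j,d)
round 2: derive cover(h,g) via R1 from cover(h,d), link(d,g)
round 2: derive cover(i,c) via R1 from cover(i,g), link(g,c)
round 2: derive cover(i,d) via R1 from cover(i,i), link(i,d)
round 2: derive cover(i,h) via R1 from cover(i,i), link(i,h)
round 3: derive cover(d,d) via R1 from cover(d,j), link(j,d)
round 3: derive cover(g,h) via R1 from cover(g,c), link(c,h)
round 3: derive cover(h,c) via R1 from cover(h,g), link(g,c)
round 4: derive cover(h,j) via R1 from cover(h,c), link(c,j)

yes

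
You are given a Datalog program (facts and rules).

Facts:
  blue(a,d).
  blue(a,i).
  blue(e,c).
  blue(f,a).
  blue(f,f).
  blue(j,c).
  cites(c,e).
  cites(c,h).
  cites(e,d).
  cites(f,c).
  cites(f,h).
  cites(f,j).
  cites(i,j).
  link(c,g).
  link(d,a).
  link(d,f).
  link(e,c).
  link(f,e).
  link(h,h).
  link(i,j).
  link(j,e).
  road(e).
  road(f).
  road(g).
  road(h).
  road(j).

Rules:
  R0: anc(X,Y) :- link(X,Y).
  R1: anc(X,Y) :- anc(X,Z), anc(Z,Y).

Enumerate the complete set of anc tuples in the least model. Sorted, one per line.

round 1: derive anc(c,g) via R0 from link(c,g)
round 1: derive anc(d,a) via R0 from link(d,a)
round 1: derive anc(d,f) via R0 from link(d,f)
round 1: derive anc(e,c) via R0 from link(e,c)
round 1: derive anc(f,e) via R0 from link(f,e)
round 1: derive anc(h,h) via R0 from link(h,h)
round 1: derive anc(i,j) via R0 from link(i,j)
round 1: derive anc(j,e) via R0 from link(j,e)
round 2: derive anc(d,e) via R1 from anc(d,f), anc(f,e)
round 2: derive anc(e,g) via R1 from anc(e,c), anc(c,g)
round 2: derive anc(f,c) via R1 from anc(f,e), anc(e,c)
round 2: derive anc(i,e) via R1 from anc(i,j), anc(j,e)
round 2: derive anc(j,c) via R1 from anc(j,e), anc(e,c)
round 3: derive anc(d,c) via R1 from anc(d,e), anc(e,c)
round 3: derive anc(d,g) via R1 from anc(d,e), anc(e,g)
round 3: derive anc(f,g) via R1 from anc(f,c), anc(c,g)
round 3: derive anc(i,c) via R1 from anc(i,e), anc(e,c)
round 3: derive anc(i,g) via R1 from anc(i,e), anc(e,g)
round 3: derive anc(j,g) via R1 from anc(j,c), anc(c,g)

anc(c,g)
anc(d,a)
anc(d,c)
anc(d,e)
anc(d,f)
anc(d,g)
anc(e,c)
anc(e,g)
anc(f,c)
anc(f,e)
anc(f,g)
anc(h,h)
anc(i,c)
anc(i,e)
anc(i,g)
anc(i,j)
anc(j,c)
anc(j,e)
anc(j,g)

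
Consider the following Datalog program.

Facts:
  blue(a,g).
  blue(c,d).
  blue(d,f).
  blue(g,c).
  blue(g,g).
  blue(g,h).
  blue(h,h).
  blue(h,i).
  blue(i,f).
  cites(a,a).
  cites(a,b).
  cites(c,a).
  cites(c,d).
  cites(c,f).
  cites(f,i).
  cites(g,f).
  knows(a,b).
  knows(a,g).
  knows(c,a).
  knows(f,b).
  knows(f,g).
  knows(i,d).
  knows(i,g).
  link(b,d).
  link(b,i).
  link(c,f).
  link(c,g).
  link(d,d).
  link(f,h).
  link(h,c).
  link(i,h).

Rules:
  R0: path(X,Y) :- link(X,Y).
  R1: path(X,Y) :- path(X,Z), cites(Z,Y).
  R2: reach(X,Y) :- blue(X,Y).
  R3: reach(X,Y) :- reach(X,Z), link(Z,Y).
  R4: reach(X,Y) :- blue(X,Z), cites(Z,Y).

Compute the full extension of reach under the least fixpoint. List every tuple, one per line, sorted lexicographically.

round 1: derive reach(a,g) via R2 from blue(a,g)
round 1: derive reach(c,d) via R2 from blue(c,d)
round 1: derive reach(d,f) via R2 from blue(d,f)
round 1: derive reach(g,c) via R2 from blue(g,c)
round 1: derive reach(g,g) via R2 from blue(g,g)
round 1: derive reach(g,h) via R2 from blue(g,h)
round 1: derive reach(h,h) via R2 from blue(h,h)
round 1: derive reach(h,i) via R2 from blue(h,i)
round 1: derive reach(i,f) via R2 from blue(i,f)
round 1: derive reach(a,f) via R4 from blue(a,g), cites(g,f)
round 1: derive reach(d,i) via R4 from blue(d,f), cites(f,i)
round 1: derive reach(g,a) via R4 from blue(g,c), cites(c,a)
round 1: derive reach(g,d) via R4 from blue(g,c), cites(c,d)
round 1: derive reach(g,f) via R4 from blue(g,c), cites(c,f)
round 1: derive reach(i,i) via R4 from blue(i,f), cites(f,i)
round 2: derive reach(a,h) via R3 from reach(a,f), link(f,h)
round 2: derive reach(d,h) via R3 from reach(d,f), link(f,h)
round 2: derive reach(h,c) via R3 from reach(h,h), link(h,c)
round 2: derive reach(i,h) via R3 from reach(i,f), link(f,h)
round 3: derive reach(a,c) via R3 from reach(a,h), link(h,c)
round 3: derive reach(d,c) via R3 from reach(d,h), link(h,c)
round 3: derive reach(h,f) via R3 from reach(h,c), link(c,f)
round 3: derive reach(h,g) via R3 from reach(h,c), link(c,g)
round 3: derive reach(i,c) via R3 from reach(i,h), link(h,c)
round 4: derive reach(d,g) via R3 from reach(d,c), link(c,g)
round 4: derive reach(i,g) via R3 from reach(i,c), link(c,g)

reach(a,c)
reach(a,f)
reach(a,g)
reach(a,h)
reach(c,d)
reach(d,c)
reach(d,f)
reach(d,g)
reach(d,h)
reach(d,i)
reach(g,a)
reach(g,c)
reach(g,d)
reach(g,f)
reach(g,g)
reach(g,h)
reach(h,c)
reach(h,f)
reach(h,g)
reach(h,h)
reach(h,i)
reach(i,c)
reach(i,f)
reach(i,g)
reach(i,h)
reach(i,i)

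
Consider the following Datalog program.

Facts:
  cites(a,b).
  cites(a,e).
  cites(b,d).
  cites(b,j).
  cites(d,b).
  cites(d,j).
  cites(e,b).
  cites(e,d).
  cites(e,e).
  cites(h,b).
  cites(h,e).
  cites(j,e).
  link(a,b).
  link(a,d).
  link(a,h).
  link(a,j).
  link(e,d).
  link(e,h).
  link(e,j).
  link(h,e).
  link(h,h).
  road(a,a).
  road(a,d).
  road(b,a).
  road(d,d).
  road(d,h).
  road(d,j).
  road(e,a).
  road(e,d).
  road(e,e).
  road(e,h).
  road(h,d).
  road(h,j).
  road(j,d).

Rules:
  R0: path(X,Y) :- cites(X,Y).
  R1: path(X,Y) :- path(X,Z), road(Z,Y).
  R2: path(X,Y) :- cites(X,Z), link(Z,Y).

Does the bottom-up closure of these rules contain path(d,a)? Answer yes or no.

yes

round 1: derive path(a,b) via R0 from cites(a,b)
round 1: derive path(a,e) via R0 from cites(a,e)
round 1: derive path(b,d) via R0 from cites(b,d)
round 1: derive path(b,j) via R0 from cites(b,j)
round 1: derive path(d,b) via R0 from cites(d,b)
round 1: derive path(d,j) via R0 from cites(d,j)
round 1: derive path(e,b) via R0 from cites(e,b)
round 1: derive path(e,d) via R0 from cites(e,d)
round 1: derive path(e,e) via R0 from cites(e,e)
round 1: derive path(h,b) via R0 from cites(h,b)
round 1: derive path(h,e) via R0 from cites(h,e)
round 1: derive path(j,e) via R0 from cites(j,e)
round 1: derive path(a,d) via R2 from cites(a,e), link(e,d)
round 1: derive path(a,h) via R2 from cites(a,e), link(e,h)
round 1: derive path(a,j) via R2 from cites(a,e), link(e,j)
round 1: derive path(e,h) via R2 from cites(e,e), link(e,h)
round 1: derive path(e,j) via R2 from cites(e,e), link(e,j)
round 1: derive path(h,d) via R2 from cites(h,e), link(e,d)
round 1: derive path(h,h) via R2 from cites(h,e), link(e,h)
round 1: derive path(h,j) via R2 from cites(h,e), link(e,j)
round 1: derive path(j,d) via R2 from cites(j,e), link(e,d)
round 1: derive path(j,h) via R2 from cites(j,e), link(e,h)
round 1: derive path(j,j) via R2 from cites(j,e), link(e,j)
round 2: derive path(a,a) via R1 from path(a,b), road(b,a)
round 2: derive path(b,h) via R1 from path(b,d), road(d,h)
round 2: derive path(d,a) via R1 from path(d,b), road(b,a)
round 2: derive path(d,d) via R1 from path(d,j), road(j,d)
round 2: derive path(e,a) via R1 from path(e,b), road(b,a)
round 2: derive path(h,a) via R1 from path(h,b), road(b,a)
round 2: derive path(j,a) via R1 from path(j,e), road(e,a)
round 3: derive path(d,h) via R1 from path(d,d), road(d,h)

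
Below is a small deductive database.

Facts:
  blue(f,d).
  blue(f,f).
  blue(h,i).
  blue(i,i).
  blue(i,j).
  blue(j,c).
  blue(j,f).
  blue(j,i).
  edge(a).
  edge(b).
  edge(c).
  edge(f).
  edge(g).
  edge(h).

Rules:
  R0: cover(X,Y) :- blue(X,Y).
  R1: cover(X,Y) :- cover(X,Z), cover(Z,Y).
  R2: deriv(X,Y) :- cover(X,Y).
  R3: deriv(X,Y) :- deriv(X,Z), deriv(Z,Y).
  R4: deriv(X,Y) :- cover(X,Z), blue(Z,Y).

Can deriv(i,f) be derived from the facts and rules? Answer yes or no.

yes

round 1: derive cover(f,d) via R0 from blue(f,d)
round 1: derive cover(f,f) via R0 from blue(f,f)
round 1: derive cover(h,i) via R0 from blue(h,i)
round 1: derive cover(i,i) via R0 from blue(i,i)
round 1: derive cover(i,j) via R0 from blue(i,j)
round 1: derive cover(j,c) via R0 from blue(j,c)
round 1: derive cover(j,f) via R0 from blue(j,f)
round 1: derive cover(j,i) via R0 from blue(j,i)
round 2: derive cover(h,j) via R1 from cover(h,i), cover(i,j)
round 2: derive cover(i,c) via R1 from cover(i,j), cover(j,c)
round 2: derive cover(i,f) via R1 from cover(i,j), cover(j,f)
round 2: derive cover(j,d) via R1 from cover(j,f), cover(f,d)
round 2: derive cover(j,j) via R1 from cover(j,i), cover(i,j)
round 2: derive deriv(f,d) via R2 from cover(f,d)
round 2: derive deriv(f,f) via R2 from cover(f,f)
round 2: derive deriv(h,i) via R2 from cover(h,i)
round 2: derive deriv(i,i) via R2 from cover(i,i)
round 2: derive deriv(i,j) via R2 from cover(i,j)
round 2: derive deriv(j,c) via R2 from cover(j,c)
round 2: derive deriv(j,f) via R2 from cover(j,f)
round 2: derive deriv(j,i) via R2 from cover(j,i)
round 2: derive deriv(h,j) via R4 from cover(h,i), blue(i,j)
round 2: derive deriv(i,c) via R4 from cover(i,j), blue(j,c)
round 2: derive deriv(i,f) via R4 from cover(i,j), blue(j,f)
round 2: derive deriv(j,d) via R4 from cover(j,f), blue(f,d)
round 2: derive deriv(j,j) via R4 from cover(j,i), blue(i,j)
round 3: derive cover(h,c) via R1 from cover(h,i), cover(i,c)
round 3: derive cover(h,d) via R1 from cover(h,j), cover(j,d)
round 3: derive cover(h,f) via R1 from cover(h,i), cover(i,f)
round 3: derive cover(i,d) via R1 from cover(i,f), cover(f,d)
round 3: derive deriv(h,c) via R3 from deriv(h,i), deriv(i,c)
round 3: derive deriv(h,d) via R3 from deriv(h,j), deriv(j,d)
round 3: derive deriv(h,f) via R3 from deriv(h,i), deriv(i,f)
round 3: derive deriv(i,d) via R3 from deriv(i,f), deriv(f,d)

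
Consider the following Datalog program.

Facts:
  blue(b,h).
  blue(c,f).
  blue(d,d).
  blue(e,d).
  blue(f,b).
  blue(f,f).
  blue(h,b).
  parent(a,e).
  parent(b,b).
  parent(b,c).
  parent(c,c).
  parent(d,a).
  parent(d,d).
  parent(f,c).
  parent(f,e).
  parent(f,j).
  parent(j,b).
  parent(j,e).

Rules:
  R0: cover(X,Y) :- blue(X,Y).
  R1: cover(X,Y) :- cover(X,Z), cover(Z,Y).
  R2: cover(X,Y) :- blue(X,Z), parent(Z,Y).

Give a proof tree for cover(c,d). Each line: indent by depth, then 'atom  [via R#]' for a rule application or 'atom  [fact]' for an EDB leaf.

round 1: derive cover(b,h) via R0 from blue(b,h)
round 1: derive cover(c,f) via R0 from blue(c,f)
round 1: derive cover(d,d) via R0 from blue(d,d)
round 1: derive cover(e,d) via R0 from blue(e,d)
round 1: derive cover(f,b) via R0 from blue(f,b)
round 1: derive cover(f,f) via R0 from blue(f,f)
round 1: derive cover(h,b) via R0 from blue(h,b)
round 1: derive cover(c,c) via R2 from blue(c,f), parent(f,c)
round 1: derive cover(c,e) via R2 from blue(c,f), parent(f,e)
round 1: derive cover(c,j) via R2 from blue(c,f), parent(f,j)
round 1: derive cover(d,a) via R2 from blue(d,d), parent(d,a)
round 1: derive cover(e,a) via R2 from blue(e,d), parent(d,a)
round 1: derive cover(f,c) via R2 from blue(f,b), parent(b,c)
round 1: derive cover(f,e) via R2 from blue(f,f), parent(f,e)
round 1: derive cover(f,j) via R2 from blue(f,f), parent(f,j)
round 1: derive cover(h,c) via R2 from blue(h,b), parent(b,c)
round 2: derive cover(b,b) via R1 from cover(b,h), cover(h,b)
round 2: derive cover(b,c) via R1 from cover(b,h), cover(h,c)
round 2: derive cover(c,a) via R1 from cover(c,e), cover(e,a)
round 2: derive cover(c,b) via R1 from cover(c,f), cover(f,b)
round 2: derive cover(c,d) via R1 from cover(c,e), cover(e,d)
round 2: derive cover(f,a) via R1 from cover(f,e), cover(e,a)
round 2: derive cover(f,d) via R1 from cover(f,e), cover(e,d)
round 2: derive cover(f,h) via R1 from cover(f,b), cover(b,h)
round 2: derive cover(h,e) via R1 from cover(h,c), cover(c,e)
round 2: derive cover(h,f) via R1 from cover(h,c), cover(c,f)
round 2: derive cover(h,h) via R1 from cover(h,b), cover(b,h)
round 2: derive cover(h,j) via R1 from cover(h,c), cover(c,j)
round 3: derive cover(b,a) via R1 from cover(b,c), cover(c,a)
round 3: derive cover(b,d) via R1 from cover(b,c), cover(c,d)
round 3: derive cover(b,e) via R1 from cover(b,c), cover(c,e)
round 3: derive cover(b,f) via R1 from cover(b,c), cover(c,f)
round 3: derive cover(b,j) via R1 from cover(b,c), cover(c,j)
round 3: derive cover(c,h) via R1 from cover(c,b), cover(b,h)
round 3: derive cover(h,a) via R1 from cover(h,c), cover(c,a)
round 3: derive cover(h,d) via R1 from cover(h,c), cover(c,d)

cover(c,d)  [via R1]
  cover(c,e)  [via R2]
    blue(c,f)  [fact]
    parent(f,e)  [fact]
  cover(e,d)  [via R0]
    blue(e,d)  [fact]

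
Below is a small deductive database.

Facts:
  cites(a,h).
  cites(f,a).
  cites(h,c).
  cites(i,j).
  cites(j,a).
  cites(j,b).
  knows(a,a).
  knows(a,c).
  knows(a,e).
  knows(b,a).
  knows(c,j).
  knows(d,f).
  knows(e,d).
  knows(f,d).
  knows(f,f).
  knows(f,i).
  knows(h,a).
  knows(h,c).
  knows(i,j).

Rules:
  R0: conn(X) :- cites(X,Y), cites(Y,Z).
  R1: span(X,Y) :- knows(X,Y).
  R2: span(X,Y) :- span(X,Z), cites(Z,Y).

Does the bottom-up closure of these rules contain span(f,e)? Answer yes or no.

round 1: derive span(a,a) via R1 from knows(a,a)
round 1: derive span(a,c) via R1 from knows(a,c)
round 1: derive span(a,e) via R1 from knows(a,e)
round 1: derive span(b,a) via R1 from knows(b,a)
round 1: derive span(c,j) via R1 from knows(c,j)
round 1: derive span(d,f) via R1 from knows(d,f)
round 1: derive span(e,d) via R1 from knows(e,d)
round 1: derive span(f,d) via R1 from knows(f,d)
round 1: derive span(f,f) via R1 from knows(f,f)
round 1: derive span(f,i) via R1 from knows(f,i)
round 1: derive span(h,a) via R1 from knows(h,a)
round 1: derive span(h,c) via R1 from knows(h,c)
round 1: derive span(i,j) via R1 from knows(i,j)
round 2: derive span(a,h) via R2 from span(a,a), cites(a,h)
round 2: derive span(b,h) via R2 from span(b,a), cites(a,h)
round 2: derive span(c,a) via R2 from span(c,j), cites(j,a)
round 2: derive span(c,b) via R2 from span(c,j), cites(j,b)
round 2: derive span(d,a) via R2 from span(d,f), cites(f,a)
round 2: derive span(f,a) via R2 from span(f,f), cites(f,a)
round 2: derive span(f,j) via R2 from span(f,i), cites(i,j)
round 2: derive span(h,h) via R2 from span(h,a), cites(a,h)
round 2: derive span(i,a) via R2 from span(i,j), cites(j,a)
round 2: derive span(i,b) via R2 from span(i,j), cites(j,b)
round 3: derive span(b,c) via R2 from span(b,h), cites(h,c)
round 3: derive span(c,h) via R2 from span(c,a), cites(a,h)
round 3: derive span(d,h) via R2 from span(d,a), cites(a,h)
round 3: derive span(f,b) via R2 from span(f,j), cites(j,b)
round 3: derive span(f,h) via R2 from span(f,a), cites(a,h)
round 3: derive span(i,h) via R2 from span(i,a), cites(a,h)
round 4: derive span(c,c) via R2 from span(c,h), cites(h,c)
round 4: derive span(d,c) via R2 from span(d,h), cites(h,c)
round 4: derive span(f,c) via R2 from span(f,h), cites(h,c)
round 4: derive span(i,c) via R2 from span(i,h), cites(h,c)

no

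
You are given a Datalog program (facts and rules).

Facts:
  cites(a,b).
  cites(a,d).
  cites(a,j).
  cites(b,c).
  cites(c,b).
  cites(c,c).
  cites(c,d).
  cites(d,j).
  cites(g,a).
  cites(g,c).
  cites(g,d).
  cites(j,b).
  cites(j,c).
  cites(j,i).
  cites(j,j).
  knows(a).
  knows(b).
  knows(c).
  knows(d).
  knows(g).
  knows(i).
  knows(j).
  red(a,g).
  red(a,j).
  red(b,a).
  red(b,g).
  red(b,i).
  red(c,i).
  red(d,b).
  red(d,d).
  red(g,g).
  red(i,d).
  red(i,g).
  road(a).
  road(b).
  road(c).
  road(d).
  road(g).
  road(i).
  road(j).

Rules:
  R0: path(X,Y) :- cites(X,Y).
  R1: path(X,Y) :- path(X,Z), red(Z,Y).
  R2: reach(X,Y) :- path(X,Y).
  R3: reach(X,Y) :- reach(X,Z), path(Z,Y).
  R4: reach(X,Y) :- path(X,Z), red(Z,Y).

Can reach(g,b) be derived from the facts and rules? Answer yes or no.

yes

round 1: derive path(a,b) via R0 from cites(a,b)
round 1: derive path(a,d) via R0 from cites(a,d)
round 1: derive path(a,j) via R0 from cites(a,j)
round 1: derive path(b,c) via R0 from cites(b,c)
round 1: derive path(c,b) via R0 from cites(c,b)
round 1: derive path(c,c) via R0 from cites(c,c)
round 1: derive path(c,d) via R0 from cites(c,d)
round 1: derive path(d,j) via R0 from cites(d,j)
round 1: derive path(g,a) via R0 from cites(g,a)
round 1: derive path(g,c) via R0 from cites(g,c)
round 1: derive path(g,d) via R0 from cites(g,d)
round 1: derive path(j,b) via R0 from cites(j,b)
round 1: derive path(j,c) via R0 from cites(j,c)
round 1: derive path(j,i) via R0 from cites(j,i)
round 1: derive path(j,j) via R0 from cites(j,j)
round 2: derive path(a,a) via R1 from path(a,b), red(b,a)
round 2: derive path(a,g) via R1 from path(a,b), red(b,g)
round 2: derive path(a,i) via R1 from path(a,b), red(b,i)
round 2: derive path(b,i) via R1 from path(b,c), red(c,i)
round 2: derive path(c,a) via R1 from path(c,b), red(b,a)
round 2: derive path(c,g) via R1 from path(c,b), red(b,g)
round 2: derive path(c,i) via R1 from path(c,b), red(b,i)
round 2: derive path(g,b) via R1 from path(g,d), red(d,b)
round 2: derive path(g,g) via R1 from path(g,a), red(a,g)
round 2: derive path(g,i) via R1 from path(g,c), red(c,i)
round 2: derive path(g,j) via R1 from path(g,a), red(a,j)
round 2: derive path(j,a) via R1 from path(j,b), red(b,a)
round 2: derive path(j,d) via R1 from path(j,i), red(i,d)
round 2: derive path(j,g) via R1 from path(j,b), red(b,g)
round 2: derive reach(a,b) via R2 from path(a,b)
round 2: derive reach(a,d) via R2 from path(a,d)
round 2: derive reach(a,j) via R2 from path(a,j)
round 2: derive reach(b,c) via R2 from path(b,c)
round 2: derive reach(c,b) via R2 from path(c,b)
round 2: derive reach(c,c) via R2 from path(c,c)
round 2: derive reach(c,d) via R2 from path(c,d)
round 2: derive reach(d,j) via R2 from path(d,j)
round 2: derive reach(g,a) via R2 from path(g,a)
round 2: derive reach(g,c) via R2 from path(g,c)
round 2: derive reach(g,d) via R2 from path(g,d)
round 2: derive reach(j,b) via R2 from path(j,b)
round 2: derive reach(j,c) via R2 from path(j,c)
round 2: derive reach(j,i) via R2 from path(j,i)
round 2: derive reach(j,j) via R2 from path(j,j)
round 2: derive reach(a,a) via R4 from path(a,b), red(b,a)
round 2: derive reach(a,g) via R4 from path(a,b), red(b,g)
round 2: derive reach(a,i) via R4 from path(a,b), red(b,i)
round 2: derive reach(b,i) via R4 from path(b,c), red(c,i)
round 2: derive reach(c,a) via R4 from path(c,b), red(b,a)
round 2: derive reach(c,g) via R4 from path(c,b), red(b,g)
round 2: derive reach(c,i) via R4 from path(c,b), red(b,i)
round 2: derive reach(g,b) via R4 from path(g,d), red(d,b)
round 2: derive reach(g,g) via R4 from path(g,a), red(a,g)
round 2: derive reach(g,i) via R4 from path(g,c), red(c,i)
round 2: derive reach(g,j) via R4 from path(g,a), red(a,j)
round 2: derive reach(j,a) via R4 from path(j,b), red(b,a)
round 2: derive reach(j,d) via R4 from path(j,i), red(i,d)
round 2: derive reach(j,g) via R4 from path(j,b), red(b,g)
round 3: derive path(b,d) via R1 from path(b,i), red(i,d)
round 3: derive path(b,g) via R1 from path(b,i), red(i,g)
round 3: derive path(c,j) via R1 from path(c,a), red(a,j)
round 3: derive reach(a,c) via R3 from reach(a,b), path(b,c)
round 3: derive reach(b,a) via R3 from reach(b,c), path(c,a)
round 3: derive reach(b,b) via R3 from reach(b,c), path(c,b)
round 3: derive reach(b,d) via R3 from reach(b,c), path(c,d)
round 3: derive reach(b,g) via R3 from reach(b,c), path(c,g)
round 3: derive reach(c,j) via R3 from reach(c,a), path(a,j)
round 3: derive reach(d,a) via R3 from reach(d,j), path(j,a)
round 3: derive reach(d,b) via R3 from reach(d,j), path(j,b)
round 3: derive reach(d,c) via R3 from reach(d,j), path(j,c)
round 3: derive reach(d,d) via R3 from reach(d,j), path(j,d)
round 3: derive reach(d,g) via R3 from reach(d,j), path(j,g)
round 3: derive reach(d,i) via R3 from reach(d,j), path(j,i)
round 4: derive path(b,b) via R1 from path(b,d), red(d,b)
round 4: derive reach(b,j) via R3 from reach(b,a), path(a,j)
round 5: derive path(b,a) via R1 from path(b,b), red(b,a)
round 6: derive path(b,j) via R1 from path(b,a), red(a,j)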